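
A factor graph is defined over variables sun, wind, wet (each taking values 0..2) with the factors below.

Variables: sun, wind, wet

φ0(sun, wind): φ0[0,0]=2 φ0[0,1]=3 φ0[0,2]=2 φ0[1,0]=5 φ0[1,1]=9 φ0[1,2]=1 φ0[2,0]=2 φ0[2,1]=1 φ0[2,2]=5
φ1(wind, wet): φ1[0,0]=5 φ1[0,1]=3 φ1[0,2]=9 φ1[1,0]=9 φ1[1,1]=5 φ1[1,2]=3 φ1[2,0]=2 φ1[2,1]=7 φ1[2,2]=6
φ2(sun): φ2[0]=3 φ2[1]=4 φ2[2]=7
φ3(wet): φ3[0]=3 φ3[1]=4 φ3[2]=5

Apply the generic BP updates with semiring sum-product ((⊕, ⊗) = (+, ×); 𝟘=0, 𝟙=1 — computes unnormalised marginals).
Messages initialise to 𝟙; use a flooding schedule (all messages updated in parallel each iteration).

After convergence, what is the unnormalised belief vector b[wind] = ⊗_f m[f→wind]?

init: all messages = 𝟙 over 3 values
r1 m[φ0→sun] = [7, 15, 8]
r1 m[φ0→wind] = [9, 13, 8]
r1 m[φ1→wind] = [17, 17, 15]
r1 m[φ1→wet] = [16, 15, 18]
r1 m[φ2→sun] = [3, 4, 7]
r1 m[φ3→wet] = [3, 4, 5]
r1 m[sun→φ0] = [1, 1, 1]
r1 m[sun→φ2] = [1, 1, 1]
r1 m[wind→φ0] = [1, 1, 1]
r1 m[wind→φ1] = [1, 1, 1]
r1 m[wet→φ1] = [1, 1, 1]
r1 m[wet→φ3] = [1, 1, 1]
r2 m[φ0→sun] = [7, 15, 8]
r2 m[φ0→wind] = [9, 13, 8]
r2 m[φ1→wind] = [17, 17, 15]
r2 m[φ1→wet] = [16, 15, 18]
r2 m[φ2→sun] = [3, 4, 7]
r2 m[φ3→wet] = [3, 4, 5]
r2 m[sun→φ0] = [3, 4, 7]
r2 m[sun→φ2] = [7, 15, 8]
r2 m[wind→φ0] = [17, 17, 15]
r2 m[wind→φ1] = [9, 13, 8]
r2 m[wet→φ1] = [3, 4, 5]
r2 m[wet→φ3] = [16, 15, 18]
r3 m[φ0→sun] = [115, 253, 126]
r3 m[φ0→wind] = [40, 52, 45]
r3 m[φ1→wind] = [72, 62, 64]
r3 m[φ1→wet] = [178, 148, 168]
r3 m[φ2→sun] = [3, 4, 7]
r3 m[φ3→wet] = [3, 4, 5]
r3 m[sun→φ0] = [3, 4, 7]
r3 m[sun→φ2] = [7, 15, 8]
r3 m[wind→φ0] = [17, 17, 15]
r3 m[wind→φ1] = [9, 13, 8]
r3 m[wet→φ1] = [3, 4, 5]
r3 m[wet→φ3] = [16, 15, 18]
r4 m[φ0→sun] = [115, 253, 126]
r4 m[φ0→wind] = [40, 52, 45]
r4 m[φ1→wind] = [72, 62, 64]
r4 m[φ1→wet] = [178, 148, 168]
r4 m[φ2→sun] = [3, 4, 7]
r4 m[φ3→wet] = [3, 4, 5]
r4 m[sun→φ0] = [3, 4, 7]
r4 m[sun→φ2] = [115, 253, 126]
r4 m[wind→φ0] = [72, 62, 64]
r4 m[wind→φ1] = [40, 52, 45]
r4 m[wet→φ1] = [3, 4, 5]
r4 m[wet→φ3] = [178, 148, 168]
r5 m[φ0→sun] = [458, 982, 526]
r5 m[φ0→wind] = [40, 52, 45]
r5 m[φ1→wind] = [72, 62, 64]
r5 m[φ1→wet] = [758, 695, 786]
r5 m[φ2→sun] = [3, 4, 7]
r5 m[φ3→wet] = [3, 4, 5]
r5 m[sun→φ0] = [3, 4, 7]
r5 m[sun→φ2] = [115, 253, 126]
r5 m[wind→φ0] = [72, 62, 64]
r5 m[wind→φ1] = [40, 52, 45]
r5 m[wet→φ1] = [3, 4, 5]
r5 m[wet→φ3] = [178, 148, 168]
r6 m[φ0→sun] = [458, 982, 526]
r6 m[φ0→wind] = [40, 52, 45]
r6 m[φ1→wind] = [72, 62, 64]
r6 m[φ1→wet] = [758, 695, 786]
r6 m[φ2→sun] = [3, 4, 7]
r6 m[φ3→wet] = [3, 4, 5]
r6 m[sun→φ0] = [3, 4, 7]
r6 m[sun→φ2] = [458, 982, 526]
r6 m[wind→φ0] = [72, 62, 64]
r6 m[wind→φ1] = [40, 52, 45]
r6 m[wet→φ1] = [3, 4, 5]
r6 m[wet→φ3] = [758, 695, 786]
r7 m[φ0→sun] = [458, 982, 526]
r7 m[φ0→wind] = [40, 52, 45]
r7 m[φ1→wind] = [72, 62, 64]
r7 m[φ1→wet] = [758, 695, 786]
r7 m[φ2→sun] = [3, 4, 7]
r7 m[φ3→wet] = [3, 4, 5]
r7 m[sun→φ0] = [3, 4, 7]
r7 m[sun→φ2] = [458, 982, 526]
r7 m[wind→φ0] = [72, 62, 64]
r7 m[wind→φ1] = [40, 52, 45]
r7 m[wet→φ1] = [3, 4, 5]
r7 m[wet→φ3] = [758, 695, 786]
fixed point reached at round 7
b[wind] = ⊗ incoming = [2880, 3224, 2880]

b[wind] = [2880, 3224, 2880]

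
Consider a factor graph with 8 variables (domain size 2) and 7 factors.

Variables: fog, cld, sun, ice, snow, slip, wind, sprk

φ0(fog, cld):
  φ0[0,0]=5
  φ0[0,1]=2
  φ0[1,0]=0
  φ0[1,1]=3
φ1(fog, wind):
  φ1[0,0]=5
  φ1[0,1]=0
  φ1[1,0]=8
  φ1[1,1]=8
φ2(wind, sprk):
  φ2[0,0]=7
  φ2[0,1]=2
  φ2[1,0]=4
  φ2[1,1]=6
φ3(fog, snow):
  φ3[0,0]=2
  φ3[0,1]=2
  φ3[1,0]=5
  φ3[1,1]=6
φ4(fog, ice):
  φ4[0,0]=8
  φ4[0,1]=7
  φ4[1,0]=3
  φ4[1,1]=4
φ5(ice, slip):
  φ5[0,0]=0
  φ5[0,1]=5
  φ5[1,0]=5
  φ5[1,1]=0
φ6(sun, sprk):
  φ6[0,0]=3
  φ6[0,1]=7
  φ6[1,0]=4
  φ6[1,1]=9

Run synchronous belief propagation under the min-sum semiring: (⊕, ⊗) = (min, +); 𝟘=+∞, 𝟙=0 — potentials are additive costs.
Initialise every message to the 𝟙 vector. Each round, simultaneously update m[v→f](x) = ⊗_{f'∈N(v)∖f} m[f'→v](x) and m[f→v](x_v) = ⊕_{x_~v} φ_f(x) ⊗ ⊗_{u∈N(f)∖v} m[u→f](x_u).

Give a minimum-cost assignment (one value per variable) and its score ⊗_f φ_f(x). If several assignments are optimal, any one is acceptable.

assignment: (fog=0, cld=1, sun=0, ice=1, snow=0, slip=1, wind=1, sprk=0); score = 18

init: all messages = 𝟙 over 2 values
r1 m[φ0→fog] = [2, 0]
r1 m[φ0→cld] = [0, 2]
r1 m[φ1→fog] = [0, 8]
r1 m[φ1→wind] = [5, 0]
r1 m[φ2→wind] = [2, 4]
r1 m[φ2→sprk] = [4, 2]
r1 m[φ3→fog] = [2, 5]
r1 m[φ3→snow] = [2, 2]
r1 m[φ4→fog] = [7, 3]
r1 m[φ4→ice] = [3, 4]
r1 m[φ5→ice] = [0, 0]
r1 m[φ5→slip] = [0, 0]
r1 m[φ6→sun] = [3, 4]
r1 m[φ6→sprk] = [3, 7]
r1 m[fog→φ0] = [0, 0]
r1 m[fog→φ1] = [0, 0]
r1 m[fog→φ3] = [0, 0]
r1 m[fog→φ4] = [0, 0]
r1 m[cld→φ0] = [0, 0]
r1 m[sun→φ6] = [0, 0]
r1 m[ice→φ4] = [0, 0]
r1 m[ice→φ5] = [0, 0]
r1 m[snow→φ3] = [0, 0]
r1 m[slip→φ5] = [0, 0]
r1 m[wind→φ1] = [0, 0]
r1 m[wind→φ2] = [0, 0]
r1 m[sprk→φ2] = [0, 0]
r1 m[sprk→φ6] = [0, 0]
r2 m[φ0→fog] = [2, 0]
r2 m[φ0→cld] = [0, 2]
r2 m[φ1→fog] = [0, 8]
r2 m[φ1→wind] = [5, 0]
r2 m[φ2→wind] = [2, 4]
r2 m[φ2→sprk] = [4, 2]
r2 m[φ3→fog] = [2, 5]
r2 m[φ3→snow] = [2, 2]
r2 m[φ4→fog] = [7, 3]
r2 m[φ4→ice] = [3, 4]
r2 m[φ5→ice] = [0, 0]
r2 m[φ5→slip] = [0, 0]
r2 m[φ6→sun] = [3, 4]
r2 m[φ6→sprk] = [3, 7]
r2 m[fog→φ0] = [9, 16]
r2 m[fog→φ1] = [11, 8]
r2 m[fog→φ3] = [9, 11]
r2 m[fog→φ4] = [4, 13]
r2 m[cld→φ0] = [0, 0]
r2 m[sun→φ6] = [0, 0]
r2 m[ice→φ4] = [0, 0]
r2 m[ice→φ5] = [3, 4]
r2 m[snow→φ3] = [0, 0]
r2 m[slip→φ5] = [0, 0]
r2 m[wind→φ1] = [2, 4]
r2 m[wind→φ2] = [5, 0]
r2 m[sprk→φ2] = [3, 7]
r2 m[sprk→φ6] = [4, 2]
r3 m[φ0→fog] = [2, 0]
r3 m[φ0→cld] = [14, 11]
r3 m[φ1→fog] = [4, 10]
r3 m[φ1→wind] = [16, 11]
r3 m[φ2→wind] = [9, 7]
r3 m[φ2→sprk] = [4, 6]
r3 m[φ3→fog] = [2, 5]
r3 m[φ3→snow] = [11, 11]
r3 m[φ4→fog] = [7, 3]
r3 m[φ4→ice] = [12, 11]
r3 m[φ5→ice] = [0, 0]
r3 m[φ5→slip] = [3, 4]
r3 m[φ6→sun] = [7, 8]
r3 m[φ6→sprk] = [3, 7]
r3 m[fog→φ0] = [9, 16]
r3 m[fog→φ1] = [11, 8]
r3 m[fog→φ3] = [9, 11]
r3 m[fog→φ4] = [4, 13]
r3 m[cld→φ0] = [0, 0]
r3 m[sun→φ6] = [0, 0]
r3 m[ice→φ4] = [0, 0]
r3 m[ice→φ5] = [3, 4]
r3 m[snow→φ3] = [0, 0]
r3 m[slip→φ5] = [0, 0]
r3 m[wind→φ1] = [2, 4]
r3 m[wind→φ2] = [5, 0]
r3 m[sprk→φ2] = [3, 7]
r3 m[sprk→φ6] = [4, 2]
r4 m[φ0→fog] = [2, 0]
r4 m[φ0→cld] = [14, 11]
r4 m[φ1→fog] = [4, 10]
r4 m[φ1→wind] = [16, 11]
r4 m[φ2→wind] = [9, 7]
r4 m[φ2→sprk] = [4, 6]
r4 m[φ3→fog] = [2, 5]
r4 m[φ3→snow] = [11, 11]
r4 m[φ4→fog] = [7, 3]
r4 m[φ4→ice] = [12, 11]
r4 m[φ5→ice] = [0, 0]
r4 m[φ5→slip] = [3, 4]
r4 m[φ6→sun] = [7, 8]
r4 m[φ6→sprk] = [3, 7]
r4 m[fog→φ0] = [13, 18]
r4 m[fog→φ1] = [11, 8]
r4 m[fog→φ3] = [13, 13]
r4 m[fog→φ4] = [8, 15]
r4 m[cld→φ0] = [0, 0]
r4 m[sun→φ6] = [0, 0]
r4 m[ice→φ4] = [0, 0]
r4 m[ice→φ5] = [12, 11]
r4 m[snow→φ3] = [0, 0]
r4 m[slip→φ5] = [0, 0]
r4 m[wind→φ1] = [9, 7]
r4 m[wind→φ2] = [16, 11]
r4 m[sprk→φ2] = [3, 7]
r4 m[sprk→φ6] = [4, 6]
r5 m[φ0→fog] = [2, 0]
r5 m[φ0→cld] = [18, 15]
r5 m[φ1→fog] = [7, 15]
r5 m[φ1→wind] = [16, 11]
r5 m[φ2→wind] = [9, 7]
r5 m[φ2→sprk] = [15, 17]
r5 m[φ3→fog] = [2, 5]
r5 m[φ3→snow] = [15, 15]
r5 m[φ4→fog] = [7, 3]
r5 m[φ4→ice] = [16, 15]
r5 m[φ5→ice] = [0, 0]
r5 m[φ5→slip] = [12, 11]
r5 m[φ6→sun] = [7, 8]
r5 m[φ6→sprk] = [3, 7]
r5 m[fog→φ0] = [13, 18]
r5 m[fog→φ1] = [11, 8]
r5 m[fog→φ3] = [13, 13]
r5 m[fog→φ4] = [8, 15]
r5 m[cld→φ0] = [0, 0]
r5 m[sun→φ6] = [0, 0]
r5 m[ice→φ4] = [0, 0]
r5 m[ice→φ5] = [12, 11]
r5 m[snow→φ3] = [0, 0]
r5 m[slip→φ5] = [0, 0]
r5 m[wind→φ1] = [9, 7]
r5 m[wind→φ2] = [16, 11]
r5 m[sprk→φ2] = [3, 7]
r5 m[sprk→φ6] = [4, 6]
r6 m[φ0→fog] = [2, 0]
r6 m[φ0→cld] = [18, 15]
r6 m[φ1→fog] = [7, 15]
r6 m[φ1→wind] = [16, 11]
r6 m[φ2→wind] = [9, 7]
r6 m[φ2→sprk] = [15, 17]
r6 m[φ3→fog] = [2, 5]
r6 m[φ3→snow] = [15, 15]
r6 m[φ4→fog] = [7, 3]
r6 m[φ4→ice] = [16, 15]
r6 m[φ5→ice] = [0, 0]
r6 m[φ5→slip] = [12, 11]
r6 m[φ6→sun] = [7, 8]
r6 m[φ6→sprk] = [3, 7]
r6 m[fog→φ0] = [16, 23]
r6 m[fog→φ1] = [11, 8]
r6 m[fog→φ3] = [16, 18]
r6 m[fog→φ4] = [11, 20]
r6 m[cld→φ0] = [0, 0]
r6 m[sun→φ6] = [0, 0]
r6 m[ice→φ4] = [0, 0]
r6 m[ice→φ5] = [16, 15]
r6 m[snow→φ3] = [0, 0]
r6 m[slip→φ5] = [0, 0]
r6 m[wind→φ1] = [9, 7]
r6 m[wind→φ2] = [16, 11]
r6 m[sprk→φ2] = [3, 7]
r6 m[sprk→φ6] = [15, 17]
r7 m[φ0→fog] = [2, 0]
r7 m[φ0→cld] = [21, 18]
r7 m[φ1→fog] = [7, 15]
r7 m[φ1→wind] = [16, 11]
r7 m[φ2→wind] = [9, 7]
r7 m[φ2→sprk] = [15, 17]
r7 m[φ3→fog] = [2, 5]
r7 m[φ3→snow] = [18, 18]
r7 m[φ4→fog] = [7, 3]
r7 m[φ4→ice] = [19, 18]
r7 m[φ5→ice] = [0, 0]
r7 m[φ5→slip] = [16, 15]
r7 m[φ6→sun] = [18, 19]
r7 m[φ6→sprk] = [3, 7]
r7 m[fog→φ0] = [16, 23]
r7 m[fog→φ1] = [11, 8]
r7 m[fog→φ3] = [16, 18]
r7 m[fog→φ4] = [11, 20]
r7 m[cld→φ0] = [0, 0]
r7 m[sun→φ6] = [0, 0]
r7 m[ice→φ4] = [0, 0]
r7 m[ice→φ5] = [16, 15]
r7 m[snow→φ3] = [0, 0]
r7 m[slip→φ5] = [0, 0]
r7 m[wind→φ1] = [9, 7]
r7 m[wind→φ2] = [16, 11]
r7 m[sprk→φ2] = [3, 7]
r7 m[sprk→φ6] = [15, 17]
r8 m[φ0→fog] = [2, 0]
r8 m[φ0→cld] = [21, 18]
r8 m[φ1→fog] = [7, 15]
r8 m[φ1→wind] = [16, 11]
r8 m[φ2→wind] = [9, 7]
r8 m[φ2→sprk] = [15, 17]
r8 m[φ3→fog] = [2, 5]
r8 m[φ3→snow] = [18, 18]
r8 m[φ4→fog] = [7, 3]
r8 m[φ4→ice] = [19, 18]
r8 m[φ5→ice] = [0, 0]
r8 m[φ5→slip] = [16, 15]
r8 m[φ6→sun] = [18, 19]
r8 m[φ6→sprk] = [3, 7]
r8 m[fog→φ0] = [16, 23]
r8 m[fog→φ1] = [11, 8]
r8 m[fog→φ3] = [16, 18]
r8 m[fog→φ4] = [11, 20]
r8 m[cld→φ0] = [0, 0]
r8 m[sun→φ6] = [0, 0]
r8 m[ice→φ4] = [0, 0]
r8 m[ice→φ5] = [19, 18]
r8 m[snow→φ3] = [0, 0]
r8 m[slip→φ5] = [0, 0]
r8 m[wind→φ1] = [9, 7]
r8 m[wind→φ2] = [16, 11]
r8 m[sprk→φ2] = [3, 7]
r8 m[sprk→φ6] = [15, 17]
r9 m[φ0→fog] = [2, 0]
r9 m[φ0→cld] = [21, 18]
r9 m[φ1→fog] = [7, 15]
r9 m[φ1→wind] = [16, 11]
r9 m[φ2→wind] = [9, 7]
r9 m[φ2→sprk] = [15, 17]
r9 m[φ3→fog] = [2, 5]
r9 m[φ3→snow] = [18, 18]
r9 m[φ4→fog] = [7, 3]
r9 m[φ4→ice] = [19, 18]
r9 m[φ5→ice] = [0, 0]
r9 m[φ5→slip] = [19, 18]
r9 m[φ6→sun] = [18, 19]
r9 m[φ6→sprk] = [3, 7]
r9 m[fog→φ0] = [16, 23]
r9 m[fog→φ1] = [11, 8]
r9 m[fog→φ3] = [16, 18]
r9 m[fog→φ4] = [11, 20]
r9 m[cld→φ0] = [0, 0]
r9 m[sun→φ6] = [0, 0]
r9 m[ice→φ4] = [0, 0]
r9 m[ice→φ5] = [19, 18]
r9 m[snow→φ3] = [0, 0]
r9 m[slip→φ5] = [0, 0]
r9 m[wind→φ1] = [9, 7]
r9 m[wind→φ2] = [16, 11]
r9 m[sprk→φ2] = [3, 7]
r9 m[sprk→φ6] = [15, 17]
r10 m[φ0→fog] = [2, 0]
r10 m[φ0→cld] = [21, 18]
r10 m[φ1→fog] = [7, 15]
r10 m[φ1→wind] = [16, 11]
r10 m[φ2→wind] = [9, 7]
r10 m[φ2→sprk] = [15, 17]
r10 m[φ3→fog] = [2, 5]
r10 m[φ3→snow] = [18, 18]
r10 m[φ4→fog] = [7, 3]
r10 m[φ4→ice] = [19, 18]
r10 m[φ5→ice] = [0, 0]
r10 m[φ5→slip] = [19, 18]
r10 m[φ6→sun] = [18, 19]
r10 m[φ6→sprk] = [3, 7]
r10 m[fog→φ0] = [16, 23]
r10 m[fog→φ1] = [11, 8]
r10 m[fog→φ3] = [16, 18]
r10 m[fog→φ4] = [11, 20]
r10 m[cld→φ0] = [0, 0]
r10 m[sun→φ6] = [0, 0]
r10 m[ice→φ4] = [0, 0]
r10 m[ice→φ5] = [19, 18]
r10 m[snow→φ3] = [0, 0]
r10 m[slip→φ5] = [0, 0]
r10 m[wind→φ1] = [9, 7]
r10 m[wind→φ2] = [16, 11]
r10 m[sprk→φ2] = [3, 7]
r10 m[sprk→φ6] = [15, 17]
fixed point reached at round 10
traceback from fog: (fog=0, cld=1, sun=0, ice=1, snow=0, slip=1, wind=1, sprk=0), score=18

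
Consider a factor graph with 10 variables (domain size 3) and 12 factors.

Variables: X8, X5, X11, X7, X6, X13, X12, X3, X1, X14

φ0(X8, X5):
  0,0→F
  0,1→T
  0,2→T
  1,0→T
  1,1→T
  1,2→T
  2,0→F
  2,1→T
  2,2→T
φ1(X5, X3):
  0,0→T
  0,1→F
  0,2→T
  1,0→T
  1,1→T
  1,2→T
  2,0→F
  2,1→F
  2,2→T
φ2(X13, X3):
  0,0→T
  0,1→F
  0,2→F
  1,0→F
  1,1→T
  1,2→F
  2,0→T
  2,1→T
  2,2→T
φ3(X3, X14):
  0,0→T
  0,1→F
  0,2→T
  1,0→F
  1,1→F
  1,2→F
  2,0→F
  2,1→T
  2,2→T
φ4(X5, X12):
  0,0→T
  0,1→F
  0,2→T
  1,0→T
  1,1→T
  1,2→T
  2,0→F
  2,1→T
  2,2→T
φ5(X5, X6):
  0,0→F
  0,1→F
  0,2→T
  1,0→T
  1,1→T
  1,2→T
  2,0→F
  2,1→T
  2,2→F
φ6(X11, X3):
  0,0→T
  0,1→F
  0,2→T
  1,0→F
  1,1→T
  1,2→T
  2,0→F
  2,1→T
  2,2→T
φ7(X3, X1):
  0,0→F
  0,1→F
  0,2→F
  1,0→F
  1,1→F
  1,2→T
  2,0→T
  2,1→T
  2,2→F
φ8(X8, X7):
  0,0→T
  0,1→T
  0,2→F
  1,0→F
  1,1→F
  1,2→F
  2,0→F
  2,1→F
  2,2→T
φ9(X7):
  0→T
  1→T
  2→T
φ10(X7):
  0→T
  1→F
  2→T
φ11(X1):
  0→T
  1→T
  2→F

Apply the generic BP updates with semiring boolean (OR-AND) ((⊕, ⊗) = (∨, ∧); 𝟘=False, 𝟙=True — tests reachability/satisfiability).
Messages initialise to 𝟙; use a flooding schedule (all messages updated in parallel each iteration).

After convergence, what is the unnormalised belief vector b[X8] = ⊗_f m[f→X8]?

b[X8] = [T, F, T]

init: all messages = 𝟙 over 3 values
r1 m[φ0→X8] = [T, T, T]
r1 m[φ0→X5] = [T, T, T]
r1 m[φ1→X5] = [T, T, T]
r1 m[φ1→X3] = [T, T, T]
r1 m[φ2→X13] = [T, T, T]
r1 m[φ2→X3] = [T, T, T]
r1 m[φ3→X3] = [T, F, T]
r1 m[φ3→X14] = [T, T, T]
r1 m[φ4→X5] = [T, T, T]
r1 m[φ4→X12] = [T, T, T]
r1 m[φ5→X5] = [T, T, T]
r1 m[φ5→X6] = [T, T, T]
r1 m[φ6→X11] = [T, T, T]
r1 m[φ6→X3] = [T, T, T]
r1 m[φ7→X3] = [F, T, T]
r1 m[φ7→X1] = [T, T, T]
r1 m[φ8→X8] = [T, F, T]
r1 m[φ8→X7] = [T, T, T]
r1 m[φ9→X7] = [T, T, T]
r1 m[φ10→X7] = [T, F, T]
r1 m[φ11→X1] = [T, T, F]
r1 m[X8→φ0] = [T, T, T]
r1 m[X8→φ8] = [T, T, T]
r1 m[X5→φ0] = [T, T, T]
r1 m[X5→φ1] = [T, T, T]
r1 m[X5→φ4] = [T, T, T]
r1 m[X5→φ5] = [T, T, T]
r1 m[X11→φ6] = [T, T, T]
r1 m[X7→φ8] = [T, T, T]
r1 m[X7→φ9] = [T, T, T]
r1 m[X7→φ10] = [T, T, T]
r1 m[X6→φ5] = [T, T, T]
r1 m[X13→φ2] = [T, T, T]
r1 m[X12→φ4] = [T, T, T]
r1 m[X3→φ1] = [T, T, T]
r1 m[X3→φ2] = [T, T, T]
r1 m[X3→φ3] = [T, T, T]
r1 m[X3→φ6] = [T, T, T]
r1 m[X3→φ7] = [T, T, T]
r1 m[X1→φ7] = [T, T, T]
r1 m[X1→φ11] = [T, T, T]
r1 m[X14→φ3] = [T, T, T]
r2 m[φ0→X8] = [T, T, T]
r2 m[φ0→X5] = [T, T, T]
r2 m[φ1→X5] = [T, T, T]
r2 m[φ1→X3] = [T, T, T]
r2 m[φ2→X13] = [T, T, T]
r2 m[φ2→X3] = [T, T, T]
r2 m[φ3→X3] = [T, F, T]
r2 m[φ3→X14] = [T, T, T]
r2 m[φ4→X5] = [T, T, T]
r2 m[φ4→X12] = [T, T, T]
r2 m[φ5→X5] = [T, T, T]
r2 m[φ5→X6] = [T, T, T]
r2 m[φ6→X11] = [T, T, T]
r2 m[φ6→X3] = [T, T, T]
r2 m[φ7→X3] = [F, T, T]
r2 m[φ7→X1] = [T, T, T]
r2 m[φ8→X8] = [T, F, T]
r2 m[φ8→X7] = [T, T, T]
r2 m[φ9→X7] = [T, T, T]
r2 m[φ10→X7] = [T, F, T]
r2 m[φ11→X1] = [T, T, F]
r2 m[X8→φ0] = [T, F, T]
r2 m[X8→φ8] = [T, T, T]
r2 m[X5→φ0] = [T, T, T]
r2 m[X5→φ1] = [T, T, T]
r2 m[X5→φ4] = [T, T, T]
r2 m[X5→φ5] = [T, T, T]
r2 m[X11→φ6] = [T, T, T]
r2 m[X7→φ8] = [T, F, T]
r2 m[X7→φ9] = [T, F, T]
r2 m[X7→φ10] = [T, T, T]
r2 m[X6→φ5] = [T, T, T]
r2 m[X13→φ2] = [T, T, T]
r2 m[X12→φ4] = [T, T, T]
r2 m[X3→φ1] = [F, F, T]
r2 m[X3→φ2] = [F, F, T]
r2 m[X3→φ3] = [F, T, T]
r2 m[X3→φ6] = [F, F, T]
r2 m[X3→φ7] = [T, F, T]
r2 m[X1→φ7] = [T, T, F]
r2 m[X1→φ11] = [T, T, T]
r2 m[X14→φ3] = [T, T, T]
r3 m[φ0→X8] = [T, T, T]
r3 m[φ0→X5] = [F, T, T]
r3 m[φ1→X5] = [T, T, T]
r3 m[φ1→X3] = [T, T, T]
r3 m[φ2→X13] = [F, F, T]
r3 m[φ2→X3] = [T, T, T]
r3 m[φ3→X3] = [T, F, T]
r3 m[φ3→X14] = [F, T, T]
r3 m[φ4→X5] = [T, T, T]
r3 m[φ4→X12] = [T, T, T]
r3 m[φ5→X5] = [T, T, T]
r3 m[φ5→X6] = [T, T, T]
r3 m[φ6→X11] = [T, T, T]
r3 m[φ6→X3] = [T, T, T]
r3 m[φ7→X3] = [F, F, T]
r3 m[φ7→X1] = [T, T, F]
r3 m[φ8→X8] = [T, F, T]
r3 m[φ8→X7] = [T, T, T]
r3 m[φ9→X7] = [T, T, T]
r3 m[φ10→X7] = [T, F, T]
r3 m[φ11→X1] = [T, T, F]
r3 m[X8→φ0] = [T, F, T]
r3 m[X8→φ8] = [T, T, T]
r3 m[X5→φ0] = [T, T, T]
r3 m[X5→φ1] = [T, T, T]
r3 m[X5→φ4] = [T, T, T]
r3 m[X5→φ5] = [T, T, T]
r3 m[X11→φ6] = [T, T, T]
r3 m[X7→φ8] = [T, F, T]
r3 m[X7→φ9] = [T, F, T]
r3 m[X7→φ10] = [T, T, T]
r3 m[X6→φ5] = [T, T, T]
r3 m[X13→φ2] = [T, T, T]
r3 m[X12→φ4] = [T, T, T]
r3 m[X3→φ1] = [F, F, T]
r3 m[X3→φ2] = [F, F, T]
r3 m[X3→φ3] = [F, T, T]
r3 m[X3→φ6] = [F, F, T]
r3 m[X3→φ7] = [T, F, T]
r3 m[X1→φ7] = [T, T, F]
r3 m[X1→φ11] = [T, T, T]
r3 m[X14→φ3] = [T, T, T]
r4 m[φ0→X8] = [T, T, T]
r4 m[φ0→X5] = [F, T, T]
r4 m[φ1→X5] = [T, T, T]
r4 m[φ1→X3] = [T, T, T]
r4 m[φ2→X13] = [F, F, T]
r4 m[φ2→X3] = [T, T, T]
r4 m[φ3→X3] = [T, F, T]
r4 m[φ3→X14] = [F, T, T]
r4 m[φ4→X5] = [T, T, T]
r4 m[φ4→X12] = [T, T, T]
r4 m[φ5→X5] = [T, T, T]
r4 m[φ5→X6] = [T, T, T]
r4 m[φ6→X11] = [T, T, T]
r4 m[φ6→X3] = [T, T, T]
r4 m[φ7→X3] = [F, F, T]
r4 m[φ7→X1] = [T, T, F]
r4 m[φ8→X8] = [T, F, T]
r4 m[φ8→X7] = [T, T, T]
r4 m[φ9→X7] = [T, T, T]
r4 m[φ10→X7] = [T, F, T]
r4 m[φ11→X1] = [T, T, F]
r4 m[X8→φ0] = [T, F, T]
r4 m[X8→φ8] = [T, T, T]
r4 m[X5→φ0] = [T, T, T]
r4 m[X5→φ1] = [F, T, T]
r4 m[X5→φ4] = [F, T, T]
r4 m[X5→φ5] = [F, T, T]
r4 m[X11→φ6] = [T, T, T]
r4 m[X7→φ8] = [T, F, T]
r4 m[X7→φ9] = [T, F, T]
r4 m[X7→φ10] = [T, T, T]
r4 m[X6→φ5] = [T, T, T]
r4 m[X13→φ2] = [T, T, T]
r4 m[X12→φ4] = [T, T, T]
r4 m[X3→φ1] = [F, F, T]
r4 m[X3→φ2] = [F, F, T]
r4 m[X3→φ3] = [F, F, T]
r4 m[X3→φ6] = [F, F, T]
r4 m[X3→φ7] = [T, F, T]
r4 m[X1→φ7] = [T, T, F]
r4 m[X1→φ11] = [T, T, F]
r4 m[X14→φ3] = [T, T, T]
r5 m[φ0→X8] = [T, T, T]
r5 m[φ0→X5] = [F, T, T]
r5 m[φ1→X5] = [T, T, T]
r5 m[φ1→X3] = [T, T, T]
r5 m[φ2→X13] = [F, F, T]
r5 m[φ2→X3] = [T, T, T]
r5 m[φ3→X3] = [T, F, T]
r5 m[φ3→X14] = [F, T, T]
r5 m[φ4→X5] = [T, T, T]
r5 m[φ4→X12] = [T, T, T]
r5 m[φ5→X5] = [T, T, T]
r5 m[φ5→X6] = [T, T, T]
r5 m[φ6→X11] = [T, T, T]
r5 m[φ6→X3] = [T, T, T]
r5 m[φ7→X3] = [F, F, T]
r5 m[φ7→X1] = [T, T, F]
r5 m[φ8→X8] = [T, F, T]
r5 m[φ8→X7] = [T, T, T]
r5 m[φ9→X7] = [T, T, T]
r5 m[φ10→X7] = [T, F, T]
r5 m[φ11→X1] = [T, T, F]
r5 m[X8→φ0] = [T, F, T]
r5 m[X8→φ8] = [T, T, T]
r5 m[X5→φ0] = [T, T, T]
r5 m[X5→φ1] = [F, T, T]
r5 m[X5→φ4] = [F, T, T]
r5 m[X5→φ5] = [F, T, T]
r5 m[X11→φ6] = [T, T, T]
r5 m[X7→φ8] = [T, F, T]
r5 m[X7→φ9] = [T, F, T]
r5 m[X7→φ10] = [T, T, T]
r5 m[X6→φ5] = [T, T, T]
r5 m[X13→φ2] = [T, T, T]
r5 m[X12→φ4] = [T, T, T]
r5 m[X3→φ1] = [F, F, T]
r5 m[X3→φ2] = [F, F, T]
r5 m[X3→φ3] = [F, F, T]
r5 m[X3→φ6] = [F, F, T]
r5 m[X3→φ7] = [T, F, T]
r5 m[X1→φ7] = [T, T, F]
r5 m[X1→φ11] = [T, T, F]
r5 m[X14→φ3] = [T, T, T]
fixed point reached at round 5
b[X8] = ⊗ incoming = [T, F, T]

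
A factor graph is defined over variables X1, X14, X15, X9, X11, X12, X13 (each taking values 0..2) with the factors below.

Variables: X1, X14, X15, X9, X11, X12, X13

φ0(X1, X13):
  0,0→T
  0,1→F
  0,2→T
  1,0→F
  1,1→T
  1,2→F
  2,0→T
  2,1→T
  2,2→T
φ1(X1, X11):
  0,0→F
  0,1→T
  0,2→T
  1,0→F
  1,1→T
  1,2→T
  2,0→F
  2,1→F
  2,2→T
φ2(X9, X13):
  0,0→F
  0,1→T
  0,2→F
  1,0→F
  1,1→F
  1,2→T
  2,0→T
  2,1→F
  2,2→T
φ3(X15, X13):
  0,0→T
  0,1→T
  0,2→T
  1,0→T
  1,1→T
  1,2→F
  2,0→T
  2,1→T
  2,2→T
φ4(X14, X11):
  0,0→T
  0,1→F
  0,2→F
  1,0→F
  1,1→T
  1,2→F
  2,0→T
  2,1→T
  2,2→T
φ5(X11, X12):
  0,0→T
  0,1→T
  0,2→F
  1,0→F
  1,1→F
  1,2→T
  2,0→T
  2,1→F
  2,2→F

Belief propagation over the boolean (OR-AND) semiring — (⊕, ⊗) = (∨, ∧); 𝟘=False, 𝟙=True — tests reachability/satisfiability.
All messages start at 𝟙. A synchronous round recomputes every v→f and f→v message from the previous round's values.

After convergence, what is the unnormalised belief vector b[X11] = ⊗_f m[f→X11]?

init: all messages = 𝟙 over 3 values
r1 m[φ0→X1] = [T, T, T]
r1 m[φ0→X13] = [T, T, T]
r1 m[φ1→X1] = [T, T, T]
r1 m[φ1→X11] = [F, T, T]
r1 m[φ2→X9] = [T, T, T]
r1 m[φ2→X13] = [T, T, T]
r1 m[φ3→X15] = [T, T, T]
r1 m[φ3→X13] = [T, T, T]
r1 m[φ4→X14] = [T, T, T]
r1 m[φ4→X11] = [T, T, T]
r1 m[φ5→X11] = [T, T, T]
r1 m[φ5→X12] = [T, T, T]
r1 m[X1→φ0] = [T, T, T]
r1 m[X1→φ1] = [T, T, T]
r1 m[X14→φ4] = [T, T, T]
r1 m[X15→φ3] = [T, T, T]
r1 m[X9→φ2] = [T, T, T]
r1 m[X11→φ1] = [T, T, T]
r1 m[X11→φ4] = [T, T, T]
r1 m[X11→φ5] = [T, T, T]
r1 m[X12→φ5] = [T, T, T]
r1 m[X13→φ0] = [T, T, T]
r1 m[X13→φ2] = [T, T, T]
r1 m[X13→φ3] = [T, T, T]
r2 m[φ0→X1] = [T, T, T]
r2 m[φ0→X13] = [T, T, T]
r2 m[φ1→X1] = [T, T, T]
r2 m[φ1→X11] = [F, T, T]
r2 m[φ2→X9] = [T, T, T]
r2 m[φ2→X13] = [T, T, T]
r2 m[φ3→X15] = [T, T, T]
r2 m[φ3→X13] = [T, T, T]
r2 m[φ4→X14] = [T, T, T]
r2 m[φ4→X11] = [T, T, T]
r2 m[φ5→X11] = [T, T, T]
r2 m[φ5→X12] = [T, T, T]
r2 m[X1→φ0] = [T, T, T]
r2 m[X1→φ1] = [T, T, T]
r2 m[X14→φ4] = [T, T, T]
r2 m[X15→φ3] = [T, T, T]
r2 m[X9→φ2] = [T, T, T]
r2 m[X11→φ1] = [T, T, T]
r2 m[X11→φ4] = [F, T, T]
r2 m[X11→φ5] = [F, T, T]
r2 m[X12→φ5] = [T, T, T]
r2 m[X13→φ0] = [T, T, T]
r2 m[X13→φ2] = [T, T, T]
r2 m[X13→φ3] = [T, T, T]
r3 m[φ0→X1] = [T, T, T]
r3 m[φ0→X13] = [T, T, T]
r3 m[φ1→X1] = [T, T, T]
r3 m[φ1→X11] = [F, T, T]
r3 m[φ2→X9] = [T, T, T]
r3 m[φ2→X13] = [T, T, T]
r3 m[φ3→X15] = [T, T, T]
r3 m[φ3→X13] = [T, T, T]
r3 m[φ4→X14] = [F, T, T]
r3 m[φ4→X11] = [T, T, T]
r3 m[φ5→X11] = [T, T, T]
r3 m[φ5→X12] = [T, F, T]
r3 m[X1→φ0] = [T, T, T]
r3 m[X1→φ1] = [T, T, T]
r3 m[X14→φ4] = [T, T, T]
r3 m[X15→φ3] = [T, T, T]
r3 m[X9→φ2] = [T, T, T]
r3 m[X11→φ1] = [T, T, T]
r3 m[X11→φ4] = [F, T, T]
r3 m[X11→φ5] = [F, T, T]
r3 m[X12→φ5] = [T, T, T]
r3 m[X13→φ0] = [T, T, T]
r3 m[X13→φ2] = [T, T, T]
r3 m[X13→φ3] = [T, T, T]
r4 m[φ0→X1] = [T, T, T]
r4 m[φ0→X13] = [T, T, T]
r4 m[φ1→X1] = [T, T, T]
r4 m[φ1→X11] = [F, T, T]
r4 m[φ2→X9] = [T, T, T]
r4 m[φ2→X13] = [T, T, T]
r4 m[φ3→X15] = [T, T, T]
r4 m[φ3→X13] = [T, T, T]
r4 m[φ4→X14] = [F, T, T]
r4 m[φ4→X11] = [T, T, T]
r4 m[φ5→X11] = [T, T, T]
r4 m[φ5→X12] = [T, F, T]
r4 m[X1→φ0] = [T, T, T]
r4 m[X1→φ1] = [T, T, T]
r4 m[X14→φ4] = [T, T, T]
r4 m[X15→φ3] = [T, T, T]
r4 m[X9→φ2] = [T, T, T]
r4 m[X11→φ1] = [T, T, T]
r4 m[X11→φ4] = [F, T, T]
r4 m[X11→φ5] = [F, T, T]
r4 m[X12→φ5] = [T, T, T]
r4 m[X13→φ0] = [T, T, T]
r4 m[X13→φ2] = [T, T, T]
r4 m[X13→φ3] = [T, T, T]
fixed point reached at round 4
b[X11] = ⊗ incoming = [F, T, T]

b[X11] = [F, T, T]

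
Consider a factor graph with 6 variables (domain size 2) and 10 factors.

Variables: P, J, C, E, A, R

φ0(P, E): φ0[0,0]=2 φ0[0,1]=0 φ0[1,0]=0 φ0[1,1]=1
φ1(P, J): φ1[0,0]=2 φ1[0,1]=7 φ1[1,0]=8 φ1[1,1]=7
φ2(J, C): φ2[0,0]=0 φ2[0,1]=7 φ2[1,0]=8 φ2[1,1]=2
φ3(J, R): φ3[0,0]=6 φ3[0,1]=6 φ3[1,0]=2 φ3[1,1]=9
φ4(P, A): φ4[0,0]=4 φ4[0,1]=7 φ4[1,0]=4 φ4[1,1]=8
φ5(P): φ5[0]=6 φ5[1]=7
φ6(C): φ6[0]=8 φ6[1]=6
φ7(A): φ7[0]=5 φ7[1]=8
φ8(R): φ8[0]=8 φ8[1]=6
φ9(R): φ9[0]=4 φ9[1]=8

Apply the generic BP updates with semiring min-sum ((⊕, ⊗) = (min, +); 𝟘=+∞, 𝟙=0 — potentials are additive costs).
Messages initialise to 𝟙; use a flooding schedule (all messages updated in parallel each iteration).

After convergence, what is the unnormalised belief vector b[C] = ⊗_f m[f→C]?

b[C] = [43, 44]

init: all messages = 𝟙 over 2 values
r1 m[φ0→P] = [0, 0]
r1 m[φ0→E] = [0, 0]
r1 m[φ1→P] = [2, 7]
r1 m[φ1→J] = [2, 7]
r1 m[φ2→J] = [0, 2]
r1 m[φ2→C] = [0, 2]
r1 m[φ3→J] = [6, 2]
r1 m[φ3→R] = [2, 6]
r1 m[φ4→P] = [4, 4]
r1 m[φ4→A] = [4, 7]
r1 m[φ5→P] = [6, 7]
r1 m[φ6→C] = [8, 6]
r1 m[φ7→A] = [5, 8]
r1 m[φ8→R] = [8, 6]
r1 m[φ9→R] = [4, 8]
r1 m[P→φ0] = [0, 0]
r1 m[P→φ1] = [0, 0]
r1 m[P→φ4] = [0, 0]
r1 m[P→φ5] = [0, 0]
r1 m[J→φ1] = [0, 0]
r1 m[J→φ2] = [0, 0]
r1 m[J→φ3] = [0, 0]
r1 m[C→φ2] = [0, 0]
r1 m[C→φ6] = [0, 0]
r1 m[E→φ0] = [0, 0]
r1 m[A→φ4] = [0, 0]
r1 m[A→φ7] = [0, 0]
r1 m[R→φ3] = [0, 0]
r1 m[R→φ8] = [0, 0]
r1 m[R→φ9] = [0, 0]
r2 m[φ0→P] = [0, 0]
r2 m[φ0→E] = [0, 0]
r2 m[φ1→P] = [2, 7]
r2 m[φ1→J] = [2, 7]
r2 m[φ2→J] = [0, 2]
r2 m[φ2→C] = [0, 2]
r2 m[φ3→J] = [6, 2]
r2 m[φ3→R] = [2, 6]
r2 m[φ4→P] = [4, 4]
r2 m[φ4→A] = [4, 7]
r2 m[φ5→P] = [6, 7]
r2 m[φ6→C] = [8, 6]
r2 m[φ7→A] = [5, 8]
r2 m[φ8→R] = [8, 6]
r2 m[φ9→R] = [4, 8]
r2 m[P→φ0] = [12, 18]
r2 m[P→φ1] = [10, 11]
r2 m[P→φ4] = [8, 14]
r2 m[P→φ5] = [6, 11]
r2 m[J→φ1] = [6, 4]
r2 m[J→φ2] = [8, 9]
r2 m[J→φ3] = [2, 9]
r2 m[C→φ2] = [8, 6]
r2 m[C→φ6] = [0, 2]
r2 m[E→φ0] = [0, 0]
r2 m[A→φ4] = [5, 8]
r2 m[A→φ7] = [4, 7]
r2 m[R→φ3] = [12, 14]
r2 m[R→φ8] = [6, 14]
r2 m[R→φ9] = [10, 12]
r3 m[φ0→P] = [0, 0]
r3 m[φ0→E] = [14, 12]
r3 m[φ1→P] = [8, 11]
r3 m[φ1→J] = [12, 17]
r3 m[φ2→J] = [8, 8]
r3 m[φ2→C] = [8, 11]
r3 m[φ3→J] = [18, 14]
r3 m[φ3→R] = [8, 8]
r3 m[φ4→P] = [9, 9]
r3 m[φ4→A] = [12, 15]
r3 m[φ5→P] = [6, 7]
r3 m[φ6→C] = [8, 6]
r3 m[φ7→A] = [5, 8]
r3 m[φ8→R] = [8, 6]
r3 m[φ9→R] = [4, 8]
r3 m[P→φ0] = [12, 18]
r3 m[P→φ1] = [10, 11]
r3 m[P→φ4] = [8, 14]
r3 m[P→φ5] = [6, 11]
r3 m[J→φ1] = [6, 4]
r3 m[J→φ2] = [8, 9]
r3 m[J→φ3] = [2, 9]
r3 m[C→φ2] = [8, 6]
r3 m[C→φ6] = [0, 2]
r3 m[E→φ0] = [0, 0]
r3 m[A→φ4] = [5, 8]
r3 m[A→φ7] = [4, 7]
r3 m[R→φ3] = [12, 14]
r3 m[R→φ8] = [6, 14]
r3 m[R→φ9] = [10, 12]
r4 m[φ0→P] = [0, 0]
r4 m[φ0→E] = [14, 12]
r4 m[φ1→P] = [8, 11]
r4 m[φ1→J] = [12, 17]
r4 m[φ2→J] = [8, 8]
r4 m[φ2→C] = [8, 11]
r4 m[φ3→J] = [18, 14]
r4 m[φ3→R] = [8, 8]
r4 m[φ4→P] = [9, 9]
r4 m[φ4→A] = [12, 15]
r4 m[φ5→P] = [6, 7]
r4 m[φ6→C] = [8, 6]
r4 m[φ7→A] = [5, 8]
r4 m[φ8→R] = [8, 6]
r4 m[φ9→R] = [4, 8]
r4 m[P→φ0] = [23, 27]
r4 m[P→φ1] = [15, 16]
r4 m[P→φ4] = [14, 18]
r4 m[P→φ5] = [17, 20]
r4 m[J→φ1] = [26, 22]
r4 m[J→φ2] = [30, 31]
r4 m[J→φ3] = [20, 25]
r4 m[C→φ2] = [8, 6]
r4 m[C→φ6] = [8, 11]
r4 m[E→φ0] = [0, 0]
r4 m[A→φ4] = [5, 8]
r4 m[A→φ7] = [12, 15]
r4 m[R→φ3] = [12, 14]
r4 m[R→φ8] = [12, 16]
r4 m[R→φ9] = [16, 14]
r5 m[φ0→P] = [0, 0]
r5 m[φ0→E] = [25, 23]
r5 m[φ1→P] = [28, 29]
r5 m[φ1→J] = [17, 22]
r5 m[φ2→J] = [8, 8]
r5 m[φ2→C] = [30, 33]
r5 m[φ3→J] = [18, 14]
r5 m[φ3→R] = [26, 26]
r5 m[φ4→P] = [9, 9]
r5 m[φ4→A] = [18, 21]
r5 m[φ5→P] = [6, 7]
r5 m[φ6→C] = [8, 6]
r5 m[φ7→A] = [5, 8]
r5 m[φ8→R] = [8, 6]
r5 m[φ9→R] = [4, 8]
r5 m[P→φ0] = [23, 27]
r5 m[P→φ1] = [15, 16]
r5 m[P→φ4] = [14, 18]
r5 m[P→φ5] = [17, 20]
r5 m[J→φ1] = [26, 22]
r5 m[J→φ2] = [30, 31]
r5 m[J→φ3] = [20, 25]
r5 m[C→φ2] = [8, 6]
r5 m[C→φ6] = [8, 11]
r5 m[E→φ0] = [0, 0]
r5 m[A→φ4] = [5, 8]
r5 m[A→φ7] = [12, 15]
r5 m[R→φ3] = [12, 14]
r5 m[R→φ8] = [12, 16]
r5 m[R→φ9] = [16, 14]
r6 m[φ0→P] = [0, 0]
r6 m[φ0→E] = [25, 23]
r6 m[φ1→P] = [28, 29]
r6 m[φ1→J] = [17, 22]
r6 m[φ2→J] = [8, 8]
r6 m[φ2→C] = [30, 33]
r6 m[φ3→J] = [18, 14]
r6 m[φ3→R] = [26, 26]
r6 m[φ4→P] = [9, 9]
r6 m[φ4→A] = [18, 21]
r6 m[φ5→P] = [6, 7]
r6 m[φ6→C] = [8, 6]
r6 m[φ7→A] = [5, 8]
r6 m[φ8→R] = [8, 6]
r6 m[φ9→R] = [4, 8]
r6 m[P→φ0] = [43, 45]
r6 m[P→φ1] = [15, 16]
r6 m[P→φ4] = [34, 36]
r6 m[P→φ5] = [37, 38]
r6 m[J→φ1] = [26, 22]
r6 m[J→φ2] = [35, 36]
r6 m[J→φ3] = [25, 30]
r6 m[C→φ2] = [8, 6]
r6 m[C→φ6] = [30, 33]
r6 m[E→φ0] = [0, 0]
r6 m[A→φ4] = [5, 8]
r6 m[A→φ7] = [18, 21]
r6 m[R→φ3] = [12, 14]
r6 m[R→φ8] = [30, 34]
r6 m[R→φ9] = [34, 32]
r7 m[φ0→P] = [0, 0]
r7 m[φ0→E] = [45, 43]
r7 m[φ1→P] = [28, 29]
r7 m[φ1→J] = [17, 22]
r7 m[φ2→J] = [8, 8]
r7 m[φ2→C] = [35, 38]
r7 m[φ3→J] = [18, 14]
r7 m[φ3→R] = [31, 31]
r7 m[φ4→P] = [9, 9]
r7 m[φ4→A] = [38, 41]
r7 m[φ5→P] = [6, 7]
r7 m[φ6→C] = [8, 6]
r7 m[φ7→A] = [5, 8]
r7 m[φ8→R] = [8, 6]
r7 m[φ9→R] = [4, 8]
r7 m[P→φ0] = [43, 45]
r7 m[P→φ1] = [15, 16]
r7 m[P→φ4] = [34, 36]
r7 m[P→φ5] = [37, 38]
r7 m[J→φ1] = [26, 22]
r7 m[J→φ2] = [35, 36]
r7 m[J→φ3] = [25, 30]
r7 m[C→φ2] = [8, 6]
r7 m[C→φ6] = [30, 33]
r7 m[E→φ0] = [0, 0]
r7 m[A→φ4] = [5, 8]
r7 m[A→φ7] = [18, 21]
r7 m[R→φ3] = [12, 14]
r7 m[R→φ8] = [30, 34]
r7 m[R→φ9] = [34, 32]
r8 m[φ0→P] = [0, 0]
r8 m[φ0→E] = [45, 43]
r8 m[φ1→P] = [28, 29]
r8 m[φ1→J] = [17, 22]
r8 m[φ2→J] = [8, 8]
r8 m[φ2→C] = [35, 38]
r8 m[φ3→J] = [18, 14]
r8 m[φ3→R] = [31, 31]
r8 m[φ4→P] = [9, 9]
r8 m[φ4→A] = [38, 41]
r8 m[φ5→P] = [6, 7]
r8 m[φ6→C] = [8, 6]
r8 m[φ7→A] = [5, 8]
r8 m[φ8→R] = [8, 6]
r8 m[φ9→R] = [4, 8]
r8 m[P→φ0] = [43, 45]
r8 m[P→φ1] = [15, 16]
r8 m[P→φ4] = [34, 36]
r8 m[P→φ5] = [37, 38]
r8 m[J→φ1] = [26, 22]
r8 m[J→φ2] = [35, 36]
r8 m[J→φ3] = [25, 30]
r8 m[C→φ2] = [8, 6]
r8 m[C→φ6] = [35, 38]
r8 m[E→φ0] = [0, 0]
r8 m[A→φ4] = [5, 8]
r8 m[A→φ7] = [38, 41]
r8 m[R→φ3] = [12, 14]
r8 m[R→φ8] = [35, 39]
r8 m[R→φ9] = [39, 37]
r9 m[φ0→P] = [0, 0]
r9 m[φ0→E] = [45, 43]
r9 m[φ1→P] = [28, 29]
r9 m[φ1→J] = [17, 22]
r9 m[φ2→J] = [8, 8]
r9 m[φ2→C] = [35, 38]
r9 m[φ3→J] = [18, 14]
r9 m[φ3→R] = [31, 31]
r9 m[φ4→P] = [9, 9]
r9 m[φ4→A] = [38, 41]
r9 m[φ5→P] = [6, 7]
r9 m[φ6→C] = [8, 6]
r9 m[φ7→A] = [5, 8]
r9 m[φ8→R] = [8, 6]
r9 m[φ9→R] = [4, 8]
r9 m[P→φ0] = [43, 45]
r9 m[P→φ1] = [15, 16]
r9 m[P→φ4] = [34, 36]
r9 m[P→φ5] = [37, 38]
r9 m[J→φ1] = [26, 22]
r9 m[J→φ2] = [35, 36]
r9 m[J→φ3] = [25, 30]
r9 m[C→φ2] = [8, 6]
r9 m[C→φ6] = [35, 38]
r9 m[E→φ0] = [0, 0]
r9 m[A→φ4] = [5, 8]
r9 m[A→φ7] = [38, 41]
r9 m[R→φ3] = [12, 14]
r9 m[R→φ8] = [35, 39]
r9 m[R→φ9] = [39, 37]
fixed point reached at round 9
b[C] = ⊗ incoming = [43, 44]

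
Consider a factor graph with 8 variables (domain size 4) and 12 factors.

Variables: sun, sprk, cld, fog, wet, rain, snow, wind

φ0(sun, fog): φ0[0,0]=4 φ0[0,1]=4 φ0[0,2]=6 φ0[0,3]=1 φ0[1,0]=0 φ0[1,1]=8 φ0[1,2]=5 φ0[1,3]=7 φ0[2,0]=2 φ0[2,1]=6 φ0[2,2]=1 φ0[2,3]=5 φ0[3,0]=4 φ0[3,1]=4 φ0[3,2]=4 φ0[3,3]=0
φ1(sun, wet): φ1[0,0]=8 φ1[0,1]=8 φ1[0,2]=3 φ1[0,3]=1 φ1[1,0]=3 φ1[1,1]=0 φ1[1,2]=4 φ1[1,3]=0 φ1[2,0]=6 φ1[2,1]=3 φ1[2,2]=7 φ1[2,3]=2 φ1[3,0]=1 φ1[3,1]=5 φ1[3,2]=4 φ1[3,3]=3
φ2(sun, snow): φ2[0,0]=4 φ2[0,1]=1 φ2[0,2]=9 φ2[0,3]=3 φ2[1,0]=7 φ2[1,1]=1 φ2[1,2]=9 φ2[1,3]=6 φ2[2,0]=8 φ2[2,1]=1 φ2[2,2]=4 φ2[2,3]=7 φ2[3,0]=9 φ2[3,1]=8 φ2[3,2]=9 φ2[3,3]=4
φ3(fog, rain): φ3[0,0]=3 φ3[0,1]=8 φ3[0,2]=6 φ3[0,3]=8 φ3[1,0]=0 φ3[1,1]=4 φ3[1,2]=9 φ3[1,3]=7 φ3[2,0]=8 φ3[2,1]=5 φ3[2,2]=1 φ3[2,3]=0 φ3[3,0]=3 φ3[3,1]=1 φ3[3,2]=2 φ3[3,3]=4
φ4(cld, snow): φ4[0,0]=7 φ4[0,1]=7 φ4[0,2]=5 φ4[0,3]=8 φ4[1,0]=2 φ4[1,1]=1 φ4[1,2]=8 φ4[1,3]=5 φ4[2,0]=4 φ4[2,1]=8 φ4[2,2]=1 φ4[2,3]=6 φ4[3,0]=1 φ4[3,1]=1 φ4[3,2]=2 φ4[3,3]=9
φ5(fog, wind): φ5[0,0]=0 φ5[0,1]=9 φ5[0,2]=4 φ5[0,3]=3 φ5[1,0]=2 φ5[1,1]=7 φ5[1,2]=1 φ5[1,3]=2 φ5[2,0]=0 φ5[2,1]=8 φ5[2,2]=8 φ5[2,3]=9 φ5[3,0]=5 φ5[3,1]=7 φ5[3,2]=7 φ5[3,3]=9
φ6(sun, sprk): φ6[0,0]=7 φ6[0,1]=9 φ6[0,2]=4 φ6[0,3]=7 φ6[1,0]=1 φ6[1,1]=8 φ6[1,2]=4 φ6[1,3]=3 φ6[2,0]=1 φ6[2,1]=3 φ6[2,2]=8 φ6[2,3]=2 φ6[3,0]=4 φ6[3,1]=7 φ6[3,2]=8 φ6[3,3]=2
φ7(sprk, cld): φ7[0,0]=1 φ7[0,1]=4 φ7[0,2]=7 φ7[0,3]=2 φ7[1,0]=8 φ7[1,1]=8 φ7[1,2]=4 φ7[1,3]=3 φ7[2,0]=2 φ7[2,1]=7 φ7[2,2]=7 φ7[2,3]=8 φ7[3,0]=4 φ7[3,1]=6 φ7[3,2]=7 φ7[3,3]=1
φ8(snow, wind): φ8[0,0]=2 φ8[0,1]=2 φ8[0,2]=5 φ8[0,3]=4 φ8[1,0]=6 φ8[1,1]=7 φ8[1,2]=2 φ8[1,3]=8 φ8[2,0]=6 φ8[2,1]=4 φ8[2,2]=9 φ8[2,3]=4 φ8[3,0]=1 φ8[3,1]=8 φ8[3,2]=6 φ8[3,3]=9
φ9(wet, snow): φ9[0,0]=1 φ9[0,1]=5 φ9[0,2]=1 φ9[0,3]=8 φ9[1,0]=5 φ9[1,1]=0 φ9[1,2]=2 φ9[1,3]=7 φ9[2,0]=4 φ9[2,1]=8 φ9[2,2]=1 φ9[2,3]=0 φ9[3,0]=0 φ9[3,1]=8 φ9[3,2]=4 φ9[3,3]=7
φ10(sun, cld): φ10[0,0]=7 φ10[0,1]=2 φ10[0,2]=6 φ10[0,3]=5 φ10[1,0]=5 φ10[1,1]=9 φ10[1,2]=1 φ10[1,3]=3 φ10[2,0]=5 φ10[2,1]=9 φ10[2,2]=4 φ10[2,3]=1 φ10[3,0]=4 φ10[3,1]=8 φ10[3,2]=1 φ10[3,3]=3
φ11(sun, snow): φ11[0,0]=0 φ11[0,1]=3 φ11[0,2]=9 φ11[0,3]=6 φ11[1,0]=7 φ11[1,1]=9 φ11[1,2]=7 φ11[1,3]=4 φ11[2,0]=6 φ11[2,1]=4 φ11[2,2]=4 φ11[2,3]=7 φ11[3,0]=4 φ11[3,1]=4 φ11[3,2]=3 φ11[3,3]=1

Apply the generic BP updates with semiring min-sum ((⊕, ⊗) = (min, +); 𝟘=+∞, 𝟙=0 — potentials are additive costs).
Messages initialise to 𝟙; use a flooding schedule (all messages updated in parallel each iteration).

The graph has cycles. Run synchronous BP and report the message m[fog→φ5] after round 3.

init: all messages = 𝟙 over 4 values
r1 m[φ0→sun] = [1, 0, 1, 0]
r1 m[φ0→fog] = [0, 4, 1, 0]
r1 m[φ1→sun] = [1, 0, 2, 1]
r1 m[φ1→wet] = [1, 0, 3, 0]
r1 m[φ2→sun] = [1, 1, 1, 4]
r1 m[φ2→snow] = [4, 1, 4, 3]
r1 m[φ3→fog] = [3, 0, 0, 1]
r1 m[φ3→rain] = [0, 1, 1, 0]
r1 m[φ4→cld] = [5, 1, 1, 1]
r1 m[φ4→snow] = [1, 1, 1, 5]
r1 m[φ5→fog] = [0, 1, 0, 5]
r1 m[φ5→wind] = [0, 7, 1, 2]
r1 m[φ6→sun] = [4, 1, 1, 2]
r1 m[φ6→sprk] = [1, 3, 4, 2]
r1 m[φ7→sprk] = [1, 3, 2, 1]
r1 m[φ7→cld] = [1, 4, 4, 1]
r1 m[φ8→snow] = [2, 2, 4, 1]
r1 m[φ8→wind] = [1, 2, 2, 4]
r1 m[φ9→wet] = [1, 0, 0, 0]
r1 m[φ9→snow] = [0, 0, 1, 0]
r1 m[φ10→sun] = [2, 1, 1, 1]
r1 m[φ10→cld] = [4, 2, 1, 1]
r1 m[φ11→sun] = [0, 4, 4, 1]
r1 m[φ11→snow] = [0, 3, 3, 1]
r1 m[sun→φ0] = [0, 0, 0, 0]
r1 m[sun→φ1] = [0, 0, 0, 0]
r1 m[sun→φ2] = [0, 0, 0, 0]
r1 m[sun→φ6] = [0, 0, 0, 0]
r1 m[sun→φ10] = [0, 0, 0, 0]
r1 m[sun→φ11] = [0, 0, 0, 0]
r1 m[sprk→φ6] = [0, 0, 0, 0]
r1 m[sprk→φ7] = [0, 0, 0, 0]
r1 m[cld→φ4] = [0, 0, 0, 0]
r1 m[cld→φ7] = [0, 0, 0, 0]
r1 m[cld→φ10] = [0, 0, 0, 0]
r1 m[fog→φ0] = [0, 0, 0, 0]
r1 m[fog→φ3] = [0, 0, 0, 0]
r1 m[fog→φ5] = [0, 0, 0, 0]
r1 m[wet→φ1] = [0, 0, 0, 0]
r1 m[wet→φ9] = [0, 0, 0, 0]
r1 m[rain→φ3] = [0, 0, 0, 0]
r1 m[snow→φ2] = [0, 0, 0, 0]
r1 m[snow→φ4] = [0, 0, 0, 0]
r1 m[snow→φ8] = [0, 0, 0, 0]
r1 m[snow→φ9] = [0, 0, 0, 0]
r1 m[snow→φ11] = [0, 0, 0, 0]
r1 m[wind→φ5] = [0, 0, 0, 0]
r1 m[wind→φ8] = [0, 0, 0, 0]
r2 m[φ0→sun] = [1, 0, 1, 0]
r2 m[φ0→fog] = [0, 4, 1, 0]
r2 m[φ1→sun] = [1, 0, 2, 1]
r2 m[φ1→wet] = [1, 0, 3, 0]
r2 m[φ2→sun] = [1, 1, 1, 4]
r2 m[φ2→snow] = [4, 1, 4, 3]
r2 m[φ3→fog] = [3, 0, 0, 1]
r2 m[φ3→rain] = [0, 1, 1, 0]
r2 m[φ4→cld] = [5, 1, 1, 1]
r2 m[φ4→snow] = [1, 1, 1, 5]
r2 m[φ5→fog] = [0, 1, 0, 5]
r2 m[φ5→wind] = [0, 7, 1, 2]
r2 m[φ6→sun] = [4, 1, 1, 2]
r2 m[φ6→sprk] = [1, 3, 4, 2]
r2 m[φ7→sprk] = [1, 3, 2, 1]
r2 m[φ7→cld] = [1, 4, 4, 1]
r2 m[φ8→snow] = [2, 2, 4, 1]
r2 m[φ8→wind] = [1, 2, 2, 4]
r2 m[φ9→wet] = [1, 0, 0, 0]
r2 m[φ9→snow] = [0, 0, 1, 0]
r2 m[φ10→sun] = [2, 1, 1, 1]
r2 m[φ10→cld] = [4, 2, 1, 1]
r2 m[φ11→sun] = [0, 4, 4, 1]
r2 m[φ11→snow] = [0, 3, 3, 1]
r2 m[sun→φ0] = [8, 7, 9, 9]
r2 m[sun→φ1] = [8, 7, 8, 8]
r2 m[sun→φ2] = [8, 6, 9, 5]
r2 m[sun→φ6] = [5, 6, 9, 7]
r2 m[sun→φ10] = [7, 6, 9, 8]
r2 m[sun→φ11] = [9, 3, 6, 8]
r2 m[sprk→φ6] = [1, 3, 2, 1]
r2 m[sprk→φ7] = [1, 3, 4, 2]
r2 m[cld→φ4] = [5, 6, 5, 2]
r2 m[cld→φ7] = [9, 3, 2, 2]
r2 m[cld→φ10] = [6, 5, 5, 2]
r2 m[fog→φ0] = [3, 1, 0, 6]
r2 m[fog→φ3] = [0, 5, 1, 5]
r2 m[fog→φ5] = [3, 4, 1, 1]
r2 m[wet→φ1] = [1, 0, 0, 0]
r2 m[wet→φ9] = [1, 0, 3, 0]
r2 m[rain→φ3] = [0, 0, 0, 0]
r2 m[snow→φ2] = [3, 6, 9, 7]
r2 m[snow→φ4] = [6, 6, 12, 5]
r2 m[snow→φ8] = [5, 5, 9, 9]
r2 m[snow→φ9] = [7, 7, 12, 10]
r2 m[snow→φ11] = [7, 4, 10, 9]
r2 m[wind→φ5] = [1, 2, 2, 4]
r2 m[wind→φ8] = [0, 7, 1, 2]
r3 m[φ0→sun] = [5, 3, 1, 4]
r3 m[φ0→fog] = [7, 12, 10, 9]
r3 m[φ1→sun] = [1, 0, 2, 2]
r3 m[φ1→wet] = [9, 7, 11, 7]
r3 m[φ2→sun] = [7, 7, 7, 11]
r3 m[φ2→snow] = [12, 7, 13, 9]
r3 m[φ3→fog] = [3, 0, 0, 1]
r3 m[φ3→rain] = [3, 6, 2, 1]
r3 m[φ4→cld] = [13, 7, 10, 7]
r3 m[φ4→snow] = [3, 3, 4, 11]
r3 m[φ5→fog] = [1, 3, 1, 6]
r3 m[φ5→wind] = [1, 8, 5, 6]
r3 m[φ6→sun] = [6, 2, 2, 3]
r3 m[φ6→sprk] = [7, 12, 9, 9]
r3 m[φ7→sprk] = [4, 5, 9, 3]
r3 m[φ7→cld] = [2, 5, 7, 3]
r3 m[φ8→snow] = [2, 3, 6, 1]
r3 m[φ8→wind] = [7, 7, 7, 9]
r3 m[φ9→wet] = [8, 7, 10, 7]
r3 m[φ9→snow] = [0, 0, 2, 3]
r3 m[φ10→sun] = [7, 5, 3, 5]
r3 m[φ10→cld] = [11, 9, 7, 9]
r3 m[φ11→sun] = [7, 13, 8, 8]
r3 m[φ11→snow] = [9, 10, 10, 7]
r3 m[sun→φ0] = [8, 7, 9, 9]
r3 m[sun→φ1] = [8, 7, 8, 8]
r3 m[sun→φ2] = [8, 6, 9, 5]
r3 m[sun→φ6] = [5, 6, 9, 7]
r3 m[sun→φ10] = [7, 6, 9, 8]
r3 m[sun→φ11] = [9, 3, 6, 8]
r3 m[sprk→φ6] = [1, 3, 2, 1]
r3 m[sprk→φ7] = [1, 3, 4, 2]
r3 m[cld→φ4] = [5, 6, 5, 2]
r3 m[cld→φ7] = [9, 3, 2, 2]
r3 m[cld→φ10] = [6, 5, 5, 2]
r3 m[fog→φ0] = [3, 1, 0, 6]
r3 m[fog→φ3] = [0, 5, 1, 5]
r3 m[fog→φ5] = [3, 4, 1, 1]
r3 m[wet→φ1] = [1, 0, 0, 0]
r3 m[wet→φ9] = [1, 0, 3, 0]
r3 m[rain→φ3] = [0, 0, 0, 0]
r3 m[snow→φ2] = [3, 6, 9, 7]
r3 m[snow→φ4] = [6, 6, 12, 5]
r3 m[snow→φ8] = [5, 5, 9, 9]
r3 m[snow→φ9] = [7, 7, 12, 10]
r3 m[snow→φ11] = [7, 4, 10, 9]
r3 m[wind→φ5] = [1, 2, 2, 4]
r3 m[wind→φ8] = [0, 7, 1, 2]

message @ round 3 = [3, 4, 1, 1]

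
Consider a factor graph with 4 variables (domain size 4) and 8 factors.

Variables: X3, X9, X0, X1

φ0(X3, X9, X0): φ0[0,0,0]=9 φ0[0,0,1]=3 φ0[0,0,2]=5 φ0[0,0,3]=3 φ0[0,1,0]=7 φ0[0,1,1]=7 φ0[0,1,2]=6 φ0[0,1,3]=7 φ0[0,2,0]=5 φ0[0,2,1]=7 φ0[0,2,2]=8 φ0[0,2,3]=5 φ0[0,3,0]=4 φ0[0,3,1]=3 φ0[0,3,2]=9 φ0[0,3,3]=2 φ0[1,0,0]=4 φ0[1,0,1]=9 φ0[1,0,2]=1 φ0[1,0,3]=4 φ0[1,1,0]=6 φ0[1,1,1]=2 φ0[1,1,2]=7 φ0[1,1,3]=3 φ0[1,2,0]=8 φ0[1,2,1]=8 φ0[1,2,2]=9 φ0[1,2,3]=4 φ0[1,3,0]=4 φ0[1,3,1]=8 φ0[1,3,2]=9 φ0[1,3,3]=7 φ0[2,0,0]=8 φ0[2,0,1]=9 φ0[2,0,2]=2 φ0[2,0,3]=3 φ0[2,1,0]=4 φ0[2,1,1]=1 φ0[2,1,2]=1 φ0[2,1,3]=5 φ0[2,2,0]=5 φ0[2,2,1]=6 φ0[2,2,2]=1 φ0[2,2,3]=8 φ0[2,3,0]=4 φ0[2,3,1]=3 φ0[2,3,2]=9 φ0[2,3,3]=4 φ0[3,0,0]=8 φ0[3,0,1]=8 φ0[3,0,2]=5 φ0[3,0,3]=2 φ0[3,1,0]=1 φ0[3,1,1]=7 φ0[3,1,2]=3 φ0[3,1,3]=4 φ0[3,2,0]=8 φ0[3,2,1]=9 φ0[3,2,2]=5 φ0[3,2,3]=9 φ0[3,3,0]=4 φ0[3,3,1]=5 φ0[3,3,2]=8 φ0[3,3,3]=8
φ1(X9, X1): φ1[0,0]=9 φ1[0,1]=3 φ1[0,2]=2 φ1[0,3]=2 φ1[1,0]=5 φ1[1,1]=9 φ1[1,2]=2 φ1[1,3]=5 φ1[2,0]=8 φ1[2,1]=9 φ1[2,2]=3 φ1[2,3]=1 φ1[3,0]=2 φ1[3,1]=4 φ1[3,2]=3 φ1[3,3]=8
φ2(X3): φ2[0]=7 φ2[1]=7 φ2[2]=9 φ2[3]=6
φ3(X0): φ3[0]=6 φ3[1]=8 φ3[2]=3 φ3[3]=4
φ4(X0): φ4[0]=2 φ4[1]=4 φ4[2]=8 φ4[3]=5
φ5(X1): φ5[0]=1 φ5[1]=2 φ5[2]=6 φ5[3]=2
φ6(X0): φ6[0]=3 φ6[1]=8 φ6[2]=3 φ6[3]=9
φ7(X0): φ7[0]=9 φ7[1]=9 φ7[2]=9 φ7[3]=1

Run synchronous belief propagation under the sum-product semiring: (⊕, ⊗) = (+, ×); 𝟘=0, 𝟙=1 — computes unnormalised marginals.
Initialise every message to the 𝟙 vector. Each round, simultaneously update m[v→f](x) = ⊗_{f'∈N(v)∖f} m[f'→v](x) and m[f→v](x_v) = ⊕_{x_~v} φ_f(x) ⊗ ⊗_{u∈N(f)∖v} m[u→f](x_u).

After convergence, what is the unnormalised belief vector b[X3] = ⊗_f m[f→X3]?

init: all messages = 𝟙 over 4 values
r1 m[φ0→X3] = [90, 93, 73, 94]
r1 m[φ0→X9] = [83, 71, 105, 91]
r1 m[φ0→X0] = [89, 95, 88, 78]
r1 m[φ1→X9] = [16, 21, 21, 17]
r1 m[φ1→X1] = [24, 25, 10, 16]
r1 m[φ2→X3] = [7, 7, 9, 6]
r1 m[φ3→X0] = [6, 8, 3, 4]
r1 m[φ4→X0] = [2, 4, 8, 5]
r1 m[φ5→X1] = [1, 2, 6, 2]
r1 m[φ6→X0] = [3, 8, 3, 9]
r1 m[φ7→X0] = [9, 9, 9, 1]
r1 m[X3→φ0] = [1, 1, 1, 1]
r1 m[X3→φ2] = [1, 1, 1, 1]
r1 m[X9→φ0] = [1, 1, 1, 1]
r1 m[X9→φ1] = [1, 1, 1, 1]
r1 m[X0→φ0] = [1, 1, 1, 1]
r1 m[X0→φ3] = [1, 1, 1, 1]
r1 m[X0→φ4] = [1, 1, 1, 1]
r1 m[X0→φ6] = [1, 1, 1, 1]
r1 m[X0→φ7] = [1, 1, 1, 1]
r1 m[X1→φ1] = [1, 1, 1, 1]
r1 m[X1→φ5] = [1, 1, 1, 1]
r2 m[φ0→X3] = [90, 93, 73, 94]
r2 m[φ0→X9] = [83, 71, 105, 91]
r2 m[φ0→X0] = [89, 95, 88, 78]
r2 m[φ1→X9] = [16, 21, 21, 17]
r2 m[φ1→X1] = [24, 25, 10, 16]
r2 m[φ2→X3] = [7, 7, 9, 6]
r2 m[φ3→X0] = [6, 8, 3, 4]
r2 m[φ4→X0] = [2, 4, 8, 5]
r2 m[φ5→X1] = [1, 2, 6, 2]
r2 m[φ6→X0] = [3, 8, 3, 9]
r2 m[φ7→X0] = [9, 9, 9, 1]
r2 m[X3→φ0] = [7, 7, 9, 6]
r2 m[X3→φ2] = [90, 93, 73, 94]
r2 m[X9→φ0] = [16, 21, 21, 17]
r2 m[X9→φ1] = [83, 71, 105, 91]
r2 m[X0→φ0] = [324, 2304, 648, 180]
r2 m[X0→φ3] = [4806, 27360, 19008, 3510]
r2 m[X0→φ4] = [14418, 54720, 7128, 2808]
r2 m[X0→φ6] = [9612, 27360, 19008, 1560]
r2 m[X0→φ7] = [3204, 24320, 6336, 14040]
r2 m[X1→φ1] = [1, 2, 6, 2]
r2 m[X1→φ5] = [24, 25, 10, 16]
r3 m[φ0→X3] = [1457424, 1653624, 1129824, 1717848]
r3 m[φ0→X9] = [633276, 407232, 686772, 538020]
r3 m[φ0→X0] = [12005, 12553, 11571, 10795]
r3 m[φ1→X9] = [31, 45, 46, 44]
r3 m[φ1→X1] = [2124, 2197, 896, 1354]
r3 m[φ2→X3] = [7, 7, 9, 6]
r3 m[φ3→X0] = [6, 8, 3, 4]
r3 m[φ4→X0] = [2, 4, 8, 5]
r3 m[φ5→X1] = [1, 2, 6, 2]
r3 m[φ6→X0] = [3, 8, 3, 9]
r3 m[φ7→X0] = [9, 9, 9, 1]
r3 m[X3→φ0] = [7, 7, 9, 6]
r3 m[X3→φ2] = [90, 93, 73, 94]
r3 m[X9→φ0] = [16, 21, 21, 17]
r3 m[X9→φ1] = [83, 71, 105, 91]
r3 m[X0→φ0] = [324, 2304, 648, 180]
r3 m[X0→φ3] = [4806, 27360, 19008, 3510]
r3 m[X0→φ4] = [14418, 54720, 7128, 2808]
r3 m[X0→φ6] = [9612, 27360, 19008, 1560]
r3 m[X0→φ7] = [3204, 24320, 6336, 14040]
r3 m[X1→φ1] = [1, 2, 6, 2]
r3 m[X1→φ5] = [24, 25, 10, 16]
r4 m[φ0→X3] = [1457424, 1653624, 1129824, 1717848]
r4 m[φ0→X9] = [633276, 407232, 686772, 538020]
r4 m[φ0→X0] = [12005, 12553, 11571, 10795]
r4 m[φ1→X9] = [31, 45, 46, 44]
r4 m[φ1→X1] = [2124, 2197, 896, 1354]
r4 m[φ2→X3] = [7, 7, 9, 6]
r4 m[φ3→X0] = [6, 8, 3, 4]
r4 m[φ4→X0] = [2, 4, 8, 5]
r4 m[φ5→X1] = [1, 2, 6, 2]
r4 m[φ6→X0] = [3, 8, 3, 9]
r4 m[φ7→X0] = [9, 9, 9, 1]
r4 m[X3→φ0] = [7, 7, 9, 6]
r4 m[X3→φ2] = [1457424, 1653624, 1129824, 1717848]
r4 m[X9→φ0] = [31, 45, 46, 44]
r4 m[X9→φ1] = [633276, 407232, 686772, 538020]
r4 m[X0→φ0] = [324, 2304, 648, 180]
r4 m[X0→φ3] = [648270, 3615264, 2499336, 485775]
r4 m[X0→φ4] = [1944810, 7230528, 937251, 388620]
r4 m[X0→φ6] = [1296540, 3615264, 2499336, 215900]
r4 m[X0→φ7] = [432180, 3213568, 833112, 1943100]
r4 m[X1→φ1] = [1, 2, 6, 2]
r4 m[X1→φ5] = [2124, 2197, 896, 1354]
r5 m[φ0→X3] = [3211200, 3697236, 2467656, 3775572]
r5 m[φ0→X9] = [633276, 407232, 686772, 538020]
r5 m[φ0→X0] = [26094, 27427, 26588, 24145]
r5 m[φ1→X9] = [31, 45, 46, 44]
r5 m[φ1→X1] = [14305860, 13897944, 5755392, 8293644]
r5 m[φ2→X3] = [7, 7, 9, 6]
r5 m[φ3→X0] = [6, 8, 3, 4]
r5 m[φ4→X0] = [2, 4, 8, 5]
r5 m[φ5→X1] = [1, 2, 6, 2]
r5 m[φ6→X0] = [3, 8, 3, 9]
r5 m[φ7→X0] = [9, 9, 9, 1]
r5 m[X3→φ0] = [7, 7, 9, 6]
r5 m[X3→φ2] = [1457424, 1653624, 1129824, 1717848]
r5 m[X9→φ0] = [31, 45, 46, 44]
r5 m[X9→φ1] = [633276, 407232, 686772, 538020]
r5 m[X0→φ0] = [324, 2304, 648, 180]
r5 m[X0→φ3] = [648270, 3615264, 2499336, 485775]
r5 m[X0→φ4] = [1944810, 7230528, 937251, 388620]
r5 m[X0→φ6] = [1296540, 3615264, 2499336, 215900]
r5 m[X0→φ7] = [432180, 3213568, 833112, 1943100]
r5 m[X1→φ1] = [1, 2, 6, 2]
r5 m[X1→φ5] = [2124, 2197, 896, 1354]
r6 m[φ0→X3] = [3211200, 3697236, 2467656, 3775572]
r6 m[φ0→X9] = [633276, 407232, 686772, 538020]
r6 m[φ0→X0] = [26094, 27427, 26588, 24145]
r6 m[φ1→X9] = [31, 45, 46, 44]
r6 m[φ1→X1] = [14305860, 13897944, 5755392, 8293644]
r6 m[φ2→X3] = [7, 7, 9, 6]
r6 m[φ3→X0] = [6, 8, 3, 4]
r6 m[φ4→X0] = [2, 4, 8, 5]
r6 m[φ5→X1] = [1, 2, 6, 2]
r6 m[φ6→X0] = [3, 8, 3, 9]
r6 m[φ7→X0] = [9, 9, 9, 1]
r6 m[X3→φ0] = [7, 7, 9, 6]
r6 m[X3→φ2] = [3211200, 3697236, 2467656, 3775572]
r6 m[X9→φ0] = [31, 45, 46, 44]
r6 m[X9→φ1] = [633276, 407232, 686772, 538020]
r6 m[X0→φ0] = [324, 2304, 648, 180]
r6 m[X0→φ3] = [1409076, 7898976, 5743008, 1086525]
r6 m[X0→φ4] = [4227228, 15797952, 2153628, 869220]
r6 m[X0→φ6] = [2818152, 7898976, 5743008, 482900]
r6 m[X0→φ7] = [939384, 7021312, 1914336, 4346100]
r6 m[X1→φ1] = [1, 2, 6, 2]
r6 m[X1→φ5] = [14305860, 13897944, 5755392, 8293644]
r7 m[φ0→X3] = [3211200, 3697236, 2467656, 3775572]
r7 m[φ0→X9] = [633276, 407232, 686772, 538020]
r7 m[φ0→X0] = [26094, 27427, 26588, 24145]
r7 m[φ1→X9] = [31, 45, 46, 44]
r7 m[φ1→X1] = [14305860, 13897944, 5755392, 8293644]
r7 m[φ2→X3] = [7, 7, 9, 6]
r7 m[φ3→X0] = [6, 8, 3, 4]
r7 m[φ4→X0] = [2, 4, 8, 5]
r7 m[φ5→X1] = [1, 2, 6, 2]
r7 m[φ6→X0] = [3, 8, 3, 9]
r7 m[φ7→X0] = [9, 9, 9, 1]
r7 m[X3→φ0] = [7, 7, 9, 6]
r7 m[X3→φ2] = [3211200, 3697236, 2467656, 3775572]
r7 m[X9→φ0] = [31, 45, 46, 44]
r7 m[X9→φ1] = [633276, 407232, 686772, 538020]
r7 m[X0→φ0] = [324, 2304, 648, 180]
r7 m[X0→φ3] = [1409076, 7898976, 5743008, 1086525]
r7 m[X0→φ4] = [4227228, 15797952, 2153628, 869220]
r7 m[X0→φ6] = [2818152, 7898976, 5743008, 482900]
r7 m[X0→φ7] = [939384, 7021312, 1914336, 4346100]
r7 m[X1→φ1] = [1, 2, 6, 2]
r7 m[X1→φ5] = [14305860, 13897944, 5755392, 8293644]
fixed point reached at round 7
b[X3] = ⊗ incoming = [22478400, 25880652, 22208904, 22653432]

b[X3] = [22478400, 25880652, 22208904, 22653432]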